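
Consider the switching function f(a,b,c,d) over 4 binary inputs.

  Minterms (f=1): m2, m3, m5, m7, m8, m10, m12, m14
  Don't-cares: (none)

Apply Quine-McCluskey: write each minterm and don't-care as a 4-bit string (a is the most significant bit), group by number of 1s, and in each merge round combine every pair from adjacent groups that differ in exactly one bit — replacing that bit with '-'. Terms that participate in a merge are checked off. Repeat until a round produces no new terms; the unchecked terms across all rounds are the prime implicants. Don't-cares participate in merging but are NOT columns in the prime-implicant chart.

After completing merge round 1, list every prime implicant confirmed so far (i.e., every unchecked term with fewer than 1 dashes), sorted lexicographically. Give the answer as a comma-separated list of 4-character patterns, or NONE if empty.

Round 0: 0010✓ 0011✓ 0101✓ 0111✓ 1000✓ 1010✓ 1100✓ 1110✓
Round 1: -010 0-11 001- 01-1 1-00✓ 1-10✓ 10-0✓ 11-0✓
Round 2: 1--0
PIs = {-010, 0-11, 001-, 01-1, 1--0}

NONE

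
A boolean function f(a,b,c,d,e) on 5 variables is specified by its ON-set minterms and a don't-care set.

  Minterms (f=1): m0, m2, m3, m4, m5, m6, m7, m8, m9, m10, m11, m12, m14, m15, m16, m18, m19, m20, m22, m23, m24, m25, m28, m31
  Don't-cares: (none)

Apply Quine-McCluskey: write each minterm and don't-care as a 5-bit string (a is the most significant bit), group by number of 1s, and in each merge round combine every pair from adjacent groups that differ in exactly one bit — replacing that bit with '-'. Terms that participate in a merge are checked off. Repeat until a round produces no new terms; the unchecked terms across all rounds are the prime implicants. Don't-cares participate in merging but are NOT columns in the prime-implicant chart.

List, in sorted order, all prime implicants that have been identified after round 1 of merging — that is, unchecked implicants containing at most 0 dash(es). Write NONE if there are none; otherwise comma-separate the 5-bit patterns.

NONE

size-2^0 implicants → 00000(✓)  00010(✓)  00011(✓)  00100(✓)  00101(✓)  00110(✓)  00111(✓)  01000(✓)  01001(✓)  01010(✓)  01011(✓)  01100(✓)  01110(✓)  01111(✓)  10000(✓)  10010(✓)  10011(✓)  10100(✓)  10110(✓)  10111(✓)  11000(✓)  11001(✓)  11100(✓)  11111(✓)
size-2^1 implicants → -0000(✓)  -0010(✓)  -0011(✓)  -0100(✓)  -0110(✓)  -0111(✓)  -1000(✓)  -1001(✓)  -1100(✓)  -1111(✓)  0-000(✓)  0-010(✓)  0-011(✓)  0-100(✓)  0-110(✓)  0-111(✓)  00-00(✓)  00-10(✓)  00-11(✓)  000-0(✓)  0001-(✓)  001-0(✓)  001-1(✓)  0010-(✓)  0011-(✓)  01-00(✓)  01-10(✓)  01-11(✓)  010-0(✓)  010-1(✓)  0100-(✓)  0101-(✓)  011-0(✓)  0111-(✓)  1-000(✓)  1-100(✓)  1-111(✓)  10-00(✓)  10-10(✓)  10-11(✓)  100-0(✓)  1001-(✓)  101-0(✓)  1011-(✓)  11-00(✓)  1100-(✓)
size-2^2 implicants → --000(✓)  --100(✓)  --111  -0-00(✓)  -0-10(✓)  -0-11(✓)  -00-0(✓)  -001-(✓)  -01-0(✓)  -011-(✓)  -1-00(✓)  -100-  0--00(✓)  0--10(✓)  0--11(✓)  0-0-0(✓)  0-01-(✓)  0-1-0(✓)  0-11-(✓)  00--0(✓)  00-1-(✓)  001--  01--0(✓)  01-1-(✓)  010--  1--00(✓)  10--0(✓)  10-1-(✓)
size-2^3 implicants → ---00  -0--0  -0-1-  0---0  0--1-
Unchecked terms (primes): ---00, --111, -0--0, -0-1-, -100-, 0---0, 0--1-, 001--, 010--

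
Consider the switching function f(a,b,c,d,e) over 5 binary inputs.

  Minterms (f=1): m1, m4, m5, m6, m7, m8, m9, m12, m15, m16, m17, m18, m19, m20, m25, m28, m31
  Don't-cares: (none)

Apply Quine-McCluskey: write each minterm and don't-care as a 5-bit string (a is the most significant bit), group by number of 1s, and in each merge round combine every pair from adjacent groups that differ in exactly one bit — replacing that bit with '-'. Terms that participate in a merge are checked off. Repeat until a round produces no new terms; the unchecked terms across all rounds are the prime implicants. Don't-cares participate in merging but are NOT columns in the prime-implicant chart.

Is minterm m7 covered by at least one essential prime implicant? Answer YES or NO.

YES

size-2^0 implicants → 00001(✓)  00100(✓)  00101(✓)  00110(✓)  00111(✓)  01000(✓)  01001(✓)  01100(✓)  01111(✓)  10000(✓)  10001(✓)  10010(✓)  10011(✓)  10100(✓)  11001(✓)  11100(✓)  11111(✓)
size-2^1 implicants → -0001(✓)  -0100(✓)  -1001(✓)  -1100(✓)  -1111  0-001(✓)  0-100(✓)  0-111  00-01  001-0(✓)  001-1(✓)  0010-(✓)  0011-(✓)  01-00  0100-  1-001(✓)  1-100(✓)  10-00  100-0(✓)  100-1(✓)  1000-(✓)  1001-(✓)
size-2^2 implicants → --001  --100  001--  100--
Unchecked terms (primes): --001, --100, -1111, 0-111, 00-01, 001--, 01-00, 0100-, 10-00, 100--
Minterm coverage:
  m1 ⊆ --001,00-01
  m4 ⊆ --100,001--
  m5 ⊆ 00-01,001--
  m6 ⊆ 001-- [E]
  m7 ⊆ 0-111,001--
  m8 ⊆ 01-00,0100-
  m9 ⊆ --001,0100-
  m12 ⊆ --100,01-00
  m15 ⊆ -1111,0-111
  m16 ⊆ 10-00,100--
  m17 ⊆ --001,100--
  m18 ⊆ 100-- [E]
  m19 ⊆ 100-- [E]
  m20 ⊆ --100,10-00
  m25 ⊆ --001 [E]
  m28 ⊆ --100 [E]
  m31 ⊆ -1111 [E]
E = {--001, --100, -1111, 001--, 100--}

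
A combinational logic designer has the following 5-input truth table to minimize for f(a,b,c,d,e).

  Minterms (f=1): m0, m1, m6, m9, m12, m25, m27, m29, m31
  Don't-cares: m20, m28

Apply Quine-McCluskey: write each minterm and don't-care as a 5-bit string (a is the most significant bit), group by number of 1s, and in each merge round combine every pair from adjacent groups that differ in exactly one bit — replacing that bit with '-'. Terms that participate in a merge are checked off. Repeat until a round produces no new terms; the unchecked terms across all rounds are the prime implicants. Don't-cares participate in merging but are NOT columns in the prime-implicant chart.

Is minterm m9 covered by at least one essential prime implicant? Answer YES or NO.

NO

size-2^0 implicants → 00000(✓)  00001(✓)  00110  01001(✓)  01100(✓)  10100(✓)  11001(✓)  11011(✓)  11100(✓)  11101(✓)  11111(✓)
size-2^1 implicants → -1001  -1100  0-001  0000-  1-100  11-01(✓)  11-11(✓)  110-1(✓)  111-1(✓)  1110-
size-2^2 implicants → 11--1
Unchecked terms (primes): -1001, -1100, 0-001, 0000-, 00110, 1-100, 11--1, 1110-
Minterm coverage:
  m0 ⊆ 0000- [E]
  m1 ⊆ 0-001,0000-
  m6 ⊆ 00110 [E]
  m9 ⊆ -1001,0-001
  m12 ⊆ -1100 [E]
  m25 ⊆ -1001,11--1
  m27 ⊆ 11--1 [E]
  m29 ⊆ 11--1,1110-
  m31 ⊆ 11--1 [E]
E = {-1100, 0000-, 00110, 11--1}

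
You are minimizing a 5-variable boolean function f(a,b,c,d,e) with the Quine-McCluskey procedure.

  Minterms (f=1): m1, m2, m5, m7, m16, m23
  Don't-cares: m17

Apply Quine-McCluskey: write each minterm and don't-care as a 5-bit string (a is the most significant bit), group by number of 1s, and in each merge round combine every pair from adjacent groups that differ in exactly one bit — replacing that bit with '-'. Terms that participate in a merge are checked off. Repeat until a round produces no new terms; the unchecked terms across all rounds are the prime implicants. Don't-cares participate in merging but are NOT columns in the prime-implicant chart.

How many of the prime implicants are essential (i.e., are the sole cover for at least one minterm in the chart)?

3

size-2^0 implicants → 00001(✓)  00010  00101(✓)  00111(✓)  10000(✓)  10001(✓)  10111(✓)
size-2^1 implicants → -0001  -0111  00-01  001-1  1000-
Unchecked terms (primes): -0001, -0111, 00-01, 00010, 001-1, 1000-
Minterm coverage:
  m1 ⊆ -0001,00-01
  m2 ⊆ 00010 [E]
  m5 ⊆ 00-01,001-1
  m7 ⊆ -0111,001-1
  m16 ⊆ 1000- [E]
  m23 ⊆ -0111 [E]
E = {-0111, 00010, 1000-}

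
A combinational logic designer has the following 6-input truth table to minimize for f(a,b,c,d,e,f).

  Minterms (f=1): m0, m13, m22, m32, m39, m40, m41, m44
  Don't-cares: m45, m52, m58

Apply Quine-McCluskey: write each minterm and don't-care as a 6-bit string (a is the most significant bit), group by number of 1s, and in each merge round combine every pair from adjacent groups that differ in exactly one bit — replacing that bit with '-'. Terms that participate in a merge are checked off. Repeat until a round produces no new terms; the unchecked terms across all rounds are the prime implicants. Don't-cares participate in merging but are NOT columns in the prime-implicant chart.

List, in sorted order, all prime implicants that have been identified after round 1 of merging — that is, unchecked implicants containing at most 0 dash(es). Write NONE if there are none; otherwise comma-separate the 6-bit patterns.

010110, 100111, 110100, 111010

[col 0] 000000*, 001101*, 010110, 100000*, 100111, 101000*, 101001*, 101100*, 101101*, 110100, 111010
[col 1] -00000, -01101, 10-000, 101-00*, 101-01*, 10100-*, 10110-*
[col 2] 101-0-
Prime implicants: -00000, -01101, 010110, 10-000, 100111, 101-0-, 110100, 111010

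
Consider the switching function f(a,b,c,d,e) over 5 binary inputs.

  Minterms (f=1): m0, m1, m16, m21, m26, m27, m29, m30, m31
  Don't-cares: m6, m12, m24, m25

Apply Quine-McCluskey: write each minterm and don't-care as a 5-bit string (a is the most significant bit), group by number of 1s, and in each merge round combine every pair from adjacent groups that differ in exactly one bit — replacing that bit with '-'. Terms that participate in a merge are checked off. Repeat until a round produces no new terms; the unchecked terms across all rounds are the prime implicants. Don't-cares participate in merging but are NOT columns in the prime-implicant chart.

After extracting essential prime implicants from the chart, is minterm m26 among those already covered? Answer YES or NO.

size-2^0 implicants → 00000(✓)  00001(✓)  00110  01100  10000(✓)  10101(✓)  11000(✓)  11001(✓)  11010(✓)  11011(✓)  11101(✓)  11110(✓)  11111(✓)
size-2^1 implicants → -0000  0000-  1-000  1-101  11-01(✓)  11-10(✓)  11-11(✓)  110-0(✓)  110-1(✓)  1100-(✓)  1101-(✓)  111-1(✓)  1111-(✓)
size-2^2 implicants → 11--1  11-1-  110--
Unchecked terms (primes): -0000, 0000-, 00110, 01100, 1-000, 1-101, 11--1, 11-1-, 110--
Minterm coverage:
  m0 ⊆ -0000,0000-
  m1 ⊆ 0000- [E]
  m16 ⊆ -0000,1-000
  m21 ⊆ 1-101 [E]
  m26 ⊆ 11-1-,110--
  m27 ⊆ 11--1,11-1-,110--
  m29 ⊆ 1-101,11--1
  m30 ⊆ 11-1- [E]
  m31 ⊆ 11--1,11-1-
E = {0000-, 1-101, 11-1-}

YES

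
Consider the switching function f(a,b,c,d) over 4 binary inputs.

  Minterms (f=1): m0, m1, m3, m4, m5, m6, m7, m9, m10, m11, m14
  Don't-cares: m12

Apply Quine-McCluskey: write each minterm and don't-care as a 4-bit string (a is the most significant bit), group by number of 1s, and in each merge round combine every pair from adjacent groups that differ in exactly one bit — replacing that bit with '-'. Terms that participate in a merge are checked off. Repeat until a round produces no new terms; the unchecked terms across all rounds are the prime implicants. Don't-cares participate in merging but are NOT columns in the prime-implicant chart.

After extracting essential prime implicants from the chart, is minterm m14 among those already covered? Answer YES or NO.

NO

[col 0] 0000*, 0001*, 0011*, 0100*, 0101*, 0110*, 0111*, 1001*, 1010*, 1011*, 1100*, 1110*
[col 1] -001*, -011*, -100*, -110*, 0-00*, 0-01*, 0-11*, 00-1*, 000-*, 01-0*, 01-1*, 010-*, 011-*, 1-10, 10-1*, 101-, 11-0*
[col 2] -0-1, -1-0, 0--1, 0-0-, 01--
Prime implicants: -0-1, -1-0, 0--1, 0-0-, 01--, 1-10, 101-
PI chart (minterm → PIs covering it):
  0 | 0-0-  (sole → essential)
  1 | -0-1,0--1,0-0-
  3 | -0-1,0--1
  4 | -1-0,0-0-,01--
  5 | 0--1,0-0-,01--
  6 | -1-0,01--
  7 | 0--1,01--
  9 | -0-1  (sole → essential)
  10 | 1-10,101-
  11 | -0-1,101-
  14 | -1-0,1-10
Essential prime implicants: -0-1, 0-0-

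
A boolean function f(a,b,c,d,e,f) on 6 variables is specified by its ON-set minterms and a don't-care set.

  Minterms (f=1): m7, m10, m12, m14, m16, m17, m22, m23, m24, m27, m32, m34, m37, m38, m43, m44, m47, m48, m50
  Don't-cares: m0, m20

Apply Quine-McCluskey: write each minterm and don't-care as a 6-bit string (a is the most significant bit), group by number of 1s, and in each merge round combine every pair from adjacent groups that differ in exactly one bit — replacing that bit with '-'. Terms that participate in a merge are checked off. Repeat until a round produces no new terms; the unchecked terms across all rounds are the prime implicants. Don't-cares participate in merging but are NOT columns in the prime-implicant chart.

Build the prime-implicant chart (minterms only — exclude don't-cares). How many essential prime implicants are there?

Round 0: 000000✓ 000111✓ 001010✓ 001100✓ 001110✓ 010000✓ 010001✓ 010100✓ 010110✓ 010111✓ 011000✓ 011011 100000✓ 100010✓ 100101 100110✓ 101011✓ 101100✓ 101111✓ 110000✓ 110010✓
Round 1: -00000✓ -01100 -10000✓ 0-0000✓ 0-0111 001-10 0011-0 01-000 010-00 01000- 0101-0 01011- 1-0000✓ 1-0010✓ 100-10 1000-0✓ 101-11 1100-0✓
Round 2: --0000 1-00-0
PIs = {--0000, -01100, 0-0111, 001-10, 0011-0, 01-000, 010-00, 01000-, 0101-0, 01011-, 011011, 1-00-0, 100-10, 100101, 101-11}
Coverage chart:
  m7: 0-0111 ←essential
  m10: 001-10 ←essential
  m12: -01100,0011-0
  m14: 001-10,0011-0
  m16: --0000,01-000,010-00,01000-
  m17: 01000- ←essential
  m22: 0101-0,01011-
  m23: 0-0111,01011-
  m24: 01-000 ←essential
  m27: 011011 ←essential
  m32: --0000,1-00-0
  m34: 1-00-0,100-10
  m37: 100101 ←essential
  m38: 100-10 ←essential
  m43: 101-11 ←essential
  m44: -01100 ←essential
  m47: 101-11 ←essential
  m48: --0000,1-00-0
  m50: 1-00-0 ←essential
Essential: -01100, 0-0111, 001-10, 01-000, 01000-, 011011, 1-00-0, 100-10, 100101, 101-11

10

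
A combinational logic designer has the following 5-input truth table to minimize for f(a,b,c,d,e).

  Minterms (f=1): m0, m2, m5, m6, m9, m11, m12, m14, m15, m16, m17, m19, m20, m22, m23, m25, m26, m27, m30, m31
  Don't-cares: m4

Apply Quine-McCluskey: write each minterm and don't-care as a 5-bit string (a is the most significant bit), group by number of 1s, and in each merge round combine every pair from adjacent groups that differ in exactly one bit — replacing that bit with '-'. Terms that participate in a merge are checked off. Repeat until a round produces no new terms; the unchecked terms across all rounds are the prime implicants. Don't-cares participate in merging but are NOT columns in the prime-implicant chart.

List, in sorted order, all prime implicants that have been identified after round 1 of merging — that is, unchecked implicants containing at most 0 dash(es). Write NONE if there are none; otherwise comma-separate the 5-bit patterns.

NONE

size-2^0 implicants → 00000(✓)  00010(✓)  00100(✓)  00101(✓)  00110(✓)  01001(✓)  01011(✓)  01100(✓)  01110(✓)  01111(✓)  10000(✓)  10001(✓)  10011(✓)  10100(✓)  10110(✓)  10111(✓)  11001(✓)  11010(✓)  11011(✓)  11110(✓)  11111(✓)
size-2^1 implicants → -0000(✓)  -0100(✓)  -0110(✓)  -1001(✓)  -1011(✓)  -1110(✓)  -1111(✓)  0-100(✓)  0-110(✓)  00-00(✓)  00-10(✓)  000-0(✓)  001-0(✓)  0010-  01-11(✓)  010-1(✓)  011-0(✓)  0111-(✓)  1-001(✓)  1-011(✓)  1-110(✓)  1-111(✓)  10-00(✓)  10-11(✓)  100-1(✓)  1000-  101-0(✓)  1011-(✓)  11-10(✓)  11-11(✓)  110-1(✓)  1101-(✓)  1111-(✓)
size-2^2 implicants → --110  -0-00  -01-0  -1-11  -10-1  -111-  0-1-0  00--0  1--11  1-0-1  1-11-  11-1-
Unchecked terms (primes): --110, -0-00, -01-0, -1-11, -10-1, -111-, 0-1-0, 00--0, 0010-, 1--11, 1-0-1, 1-11-, 1000-, 11-1-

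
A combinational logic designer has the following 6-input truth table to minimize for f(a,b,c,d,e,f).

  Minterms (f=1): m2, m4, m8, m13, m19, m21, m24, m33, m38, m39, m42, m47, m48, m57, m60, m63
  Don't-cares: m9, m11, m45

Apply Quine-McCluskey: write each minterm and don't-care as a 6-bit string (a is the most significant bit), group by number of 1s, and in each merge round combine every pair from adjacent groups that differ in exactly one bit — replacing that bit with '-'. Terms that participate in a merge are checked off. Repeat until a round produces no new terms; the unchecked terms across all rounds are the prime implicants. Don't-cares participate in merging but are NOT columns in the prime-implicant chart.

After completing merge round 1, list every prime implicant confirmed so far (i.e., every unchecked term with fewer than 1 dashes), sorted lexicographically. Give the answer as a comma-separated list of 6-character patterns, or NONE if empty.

000010, 000100, 010011, 010101, 100001, 101010, 110000, 111001, 111100

[col 0] 000010, 000100, 001000*, 001001*, 001011*, 001101*, 010011, 010101, 011000*, 100001, 100110*, 100111*, 101010, 101101*, 101111*, 110000, 111001, 111100, 111111*
[col 1] -01101, 0-1000, 001-01, 0010-1, 00100-, 1-1111, 10-111, 10011-, 1011-1
Prime implicants: -01101, 0-1000, 000010, 000100, 001-01, 0010-1, 00100-, 010011, 010101, 1-1111, 10-111, 100001, 10011-, 101010, 1011-1, 110000, 111001, 111100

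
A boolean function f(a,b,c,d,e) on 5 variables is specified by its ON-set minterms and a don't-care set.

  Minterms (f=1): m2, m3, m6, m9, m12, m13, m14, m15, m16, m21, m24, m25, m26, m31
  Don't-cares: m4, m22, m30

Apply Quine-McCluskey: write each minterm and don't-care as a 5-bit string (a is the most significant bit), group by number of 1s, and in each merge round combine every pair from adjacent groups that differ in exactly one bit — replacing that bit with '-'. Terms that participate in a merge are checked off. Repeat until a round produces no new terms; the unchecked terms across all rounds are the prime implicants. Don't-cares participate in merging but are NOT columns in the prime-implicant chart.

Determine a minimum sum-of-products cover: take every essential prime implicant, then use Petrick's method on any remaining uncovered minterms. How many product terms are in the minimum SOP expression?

Round 0: 00010✓ 00011✓ 00100✓ 00110✓ 01001✓ 01100✓ 01101✓ 01110✓ 01111✓ 10000✓ 10101 10110✓ 11000✓ 11001✓ 11010✓ 11110✓ 11111✓
Round 1: -0110✓ -1001 -1110✓ -1111✓ 0-100✓ 0-110✓ 00-10 0001- 001-0✓ 01-01 011-0✓ 011-1✓ 0110-✓ 0111-✓ 1-000 1-110✓ 11-10 110-0 1100- 1111-✓
Round 2: --110 -111- 0-1-0 011--
PIs = {--110, -1001, -111-, 0-1-0, 00-10, 0001-, 01-01, 011--, 1-000, 10101, 11-10, 110-0, 1100-}
Coverage chart:
  m2: 00-10,0001-
  m3: 0001- ←essential
  m6: --110,0-1-0,00-10
  m9: -1001,01-01
  m12: 0-1-0,011--
  m13: 01-01,011--
  m14: --110,-111-,0-1-0,011--
  m15: -111-,011--
  m16: 1-000 ←essential
  m21: 10101 ←essential
  m24: 1-000,110-0,1100-
  m25: -1001,1100-
  m26: 11-10,110-0
  m31: -111- ←essential
Essential: -111-, 0001-, 1-000, 10101
Petrick residual → --110, -1001, 011--, 11-10
Min cover (8 terms): cde' + bc'd'e + bcd + a'b'c'd + a'bc + ac'd'e' + ab'cd'e + abde'

8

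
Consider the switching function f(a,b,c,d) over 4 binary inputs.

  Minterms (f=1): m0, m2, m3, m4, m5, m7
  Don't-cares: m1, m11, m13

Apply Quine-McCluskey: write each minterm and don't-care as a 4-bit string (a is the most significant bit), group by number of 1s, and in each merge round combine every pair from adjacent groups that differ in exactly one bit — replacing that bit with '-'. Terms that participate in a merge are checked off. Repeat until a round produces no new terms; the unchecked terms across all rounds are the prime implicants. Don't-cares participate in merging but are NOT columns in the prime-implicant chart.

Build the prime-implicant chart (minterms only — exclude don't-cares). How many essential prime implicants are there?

size-2^0 implicants → 0000(✓)  0001(✓)  0010(✓)  0011(✓)  0100(✓)  0101(✓)  0111(✓)  1011(✓)  1101(✓)
size-2^1 implicants → -011  -101  0-00(✓)  0-01(✓)  0-11(✓)  00-0(✓)  00-1(✓)  000-(✓)  001-(✓)  01-1(✓)  010-(✓)
size-2^2 implicants → 0--1  0-0-  00--
Unchecked terms (primes): -011, -101, 0--1, 0-0-, 00--
Minterm coverage:
  m0 ⊆ 0-0-,00--
  m2 ⊆ 00-- [E]
  m3 ⊆ -011,0--1,00--
  m4 ⊆ 0-0- [E]
  m5 ⊆ -101,0--1,0-0-
  m7 ⊆ 0--1 [E]
E = {0--1, 0-0-, 00--}

3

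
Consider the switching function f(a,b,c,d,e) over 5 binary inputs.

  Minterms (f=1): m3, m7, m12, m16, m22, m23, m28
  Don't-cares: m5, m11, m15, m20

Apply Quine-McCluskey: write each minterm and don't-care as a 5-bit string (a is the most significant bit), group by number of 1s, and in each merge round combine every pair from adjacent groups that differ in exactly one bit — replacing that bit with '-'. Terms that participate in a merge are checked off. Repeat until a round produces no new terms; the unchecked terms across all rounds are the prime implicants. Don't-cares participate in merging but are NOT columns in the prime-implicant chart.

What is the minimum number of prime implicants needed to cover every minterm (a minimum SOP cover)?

4

Round 0: 00011✓ 00101✓ 00111✓ 01011✓ 01100✓ 01111✓ 10000✓ 10100✓ 10110✓ 10111✓ 11100✓
Round 1: -0111 -1100 0-011✓ 0-111✓ 00-11✓ 001-1 01-11✓ 1-100 10-00 101-0 1011-
Round 2: 0--11
PIs = {-0111, -1100, 0--11, 001-1, 1-100, 10-00, 101-0, 1011-}
Coverage chart:
  m3: 0--11 ←essential
  m7: -0111,0--11,001-1
  m12: -1100 ←essential
  m16: 10-00 ←essential
  m22: 101-0,1011-
  m23: -0111,1011-
  m28: -1100,1-100
Essential: -1100, 0--11, 10-00
Petrick residual → 1011-
Min cover (4 terms): bcd'e' + a'de + ab'd'e' + ab'cd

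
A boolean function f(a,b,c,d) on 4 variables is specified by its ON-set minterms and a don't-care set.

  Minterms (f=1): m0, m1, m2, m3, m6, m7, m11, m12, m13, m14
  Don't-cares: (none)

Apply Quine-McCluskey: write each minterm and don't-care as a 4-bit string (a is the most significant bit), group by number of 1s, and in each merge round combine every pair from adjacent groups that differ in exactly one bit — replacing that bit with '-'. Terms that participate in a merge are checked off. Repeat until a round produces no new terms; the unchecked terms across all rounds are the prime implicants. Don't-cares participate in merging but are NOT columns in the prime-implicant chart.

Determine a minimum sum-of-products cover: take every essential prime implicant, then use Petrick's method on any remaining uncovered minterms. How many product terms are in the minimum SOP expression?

[col 0] 0000*, 0001*, 0010*, 0011*, 0110*, 0111*, 1011*, 1100*, 1101*, 1110*
[col 1] -011, -110, 0-10*, 0-11*, 00-0*, 00-1*, 000-*, 001-*, 011-*, 11-0, 110-
[col 2] 0-1-, 00--
Prime implicants: -011, -110, 0-1-, 00--, 11-0, 110-
PI chart (minterm → PIs covering it):
  0 | 00--  (sole → essential)
  1 | 00--  (sole → essential)
  2 | 0-1-,00--
  3 | -011,0-1-,00--
  6 | -110,0-1-
  7 | 0-1-  (sole → essential)
  11 | -011  (sole → essential)
  12 | 11-0,110-
  13 | 110-  (sole → essential)
  14 | -110,11-0
Essential prime implicants: -011, 0-1-, 00--, 110-
Petrick residual → -110
Minimum SOP uses 5 PIs: b'cd + bcd' + a'c + a'b' + abc'

5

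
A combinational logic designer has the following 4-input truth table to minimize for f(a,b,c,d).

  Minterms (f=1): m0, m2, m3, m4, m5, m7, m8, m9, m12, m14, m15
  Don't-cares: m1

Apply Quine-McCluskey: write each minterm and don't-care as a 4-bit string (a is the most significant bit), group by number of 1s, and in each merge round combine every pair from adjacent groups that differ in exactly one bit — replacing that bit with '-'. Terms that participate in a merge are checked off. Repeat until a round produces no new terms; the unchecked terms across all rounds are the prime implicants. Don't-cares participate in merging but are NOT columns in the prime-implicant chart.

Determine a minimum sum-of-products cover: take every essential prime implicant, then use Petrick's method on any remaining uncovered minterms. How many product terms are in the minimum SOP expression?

5

[col 0] 0000*, 0001*, 0010*, 0011*, 0100*, 0101*, 0111*, 1000*, 1001*, 1100*, 1110*, 1111*
[col 1] -000*, -001*, -100*, -111, 0-00*, 0-01*, 0-11*, 00-0*, 00-1*, 000-*, 001-*, 01-1*, 010-*, 1-00*, 100-*, 11-0, 111-
[col 2] --00, -00-, 0--1, 0-0-, 00--
Prime implicants: --00, -00-, -111, 0--1, 0-0-, 00--, 11-0, 111-
PI chart (minterm → PIs covering it):
  0 | --00,-00-,0-0-,00--
  2 | 00--  (sole → essential)
  3 | 0--1,00--
  4 | --00,0-0-
  5 | 0--1,0-0-
  7 | -111,0--1
  8 | --00,-00-
  9 | -00-  (sole → essential)
  12 | --00,11-0
  14 | 11-0,111-
  15 | -111,111-
Essential prime implicants: -00-, 00--
Petrick residual → --00, 0--1, 111-
Minimum SOP uses 5 PIs: c'd' + b'c' + a'd + a'b' + abc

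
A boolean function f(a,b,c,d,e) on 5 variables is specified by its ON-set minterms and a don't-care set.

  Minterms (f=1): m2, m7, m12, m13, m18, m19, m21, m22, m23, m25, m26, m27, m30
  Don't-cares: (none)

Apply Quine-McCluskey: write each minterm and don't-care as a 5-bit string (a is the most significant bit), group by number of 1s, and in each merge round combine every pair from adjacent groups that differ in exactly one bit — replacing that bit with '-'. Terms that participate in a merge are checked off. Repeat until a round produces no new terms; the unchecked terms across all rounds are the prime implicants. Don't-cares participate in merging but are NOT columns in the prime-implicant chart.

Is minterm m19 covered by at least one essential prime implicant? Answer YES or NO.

Round 0: 00010✓ 00111✓ 01100✓ 01101✓ 10010✓ 10011✓ 10101✓ 10110✓ 10111✓ 11001✓ 11010✓ 11011✓ 11110✓
Round 1: -0010 -0111 0110- 1-010✓ 1-011✓ 1-110✓ 10-10✓ 10-11✓ 1001-✓ 101-1 1011-✓ 11-10✓ 110-1 1101-✓
Round 2: 1--10 1-01- 10-1-
PIs = {-0010, -0111, 0110-, 1--10, 1-01-, 10-1-, 101-1, 110-1}
Coverage chart:
  m2: -0010 ←essential
  m7: -0111 ←essential
  m12: 0110- ←essential
  m13: 0110- ←essential
  m18: -0010,1--10,1-01-,10-1-
  m19: 1-01-,10-1-
  m21: 101-1 ←essential
  m22: 1--10,10-1-
  m23: -0111,10-1-,101-1
  m25: 110-1 ←essential
  m26: 1--10,1-01-
  m27: 1-01-,110-1
  m30: 1--10 ←essential
Essential: -0010, -0111, 0110-, 1--10, 101-1, 110-1

NO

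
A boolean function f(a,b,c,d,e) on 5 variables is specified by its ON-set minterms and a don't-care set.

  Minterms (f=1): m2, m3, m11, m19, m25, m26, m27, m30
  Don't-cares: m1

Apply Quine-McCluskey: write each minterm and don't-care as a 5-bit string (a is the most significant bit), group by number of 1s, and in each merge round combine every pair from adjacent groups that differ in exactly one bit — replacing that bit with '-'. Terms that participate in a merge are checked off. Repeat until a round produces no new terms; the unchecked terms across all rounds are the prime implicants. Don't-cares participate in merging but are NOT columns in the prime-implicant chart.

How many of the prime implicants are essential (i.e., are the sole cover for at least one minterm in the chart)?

[col 0] 00001*, 00010*, 00011*, 01011*, 10011*, 11001*, 11010*, 11011*, 11110*
[col 1] -0011*, -1011*, 0-011*, 000-1, 0001-, 1-011*, 11-10, 110-1, 1101-
[col 2] --011
Prime implicants: --011, 000-1, 0001-, 11-10, 110-1, 1101-
PI chart (minterm → PIs covering it):
  2 | 0001-  (sole → essential)
  3 | --011,000-1,0001-
  11 | --011  (sole → essential)
  19 | --011  (sole → essential)
  25 | 110-1  (sole → essential)
  26 | 11-10,1101-
  27 | --011,110-1,1101-
  30 | 11-10  (sole → essential)
Essential prime implicants: --011, 0001-, 11-10, 110-1

4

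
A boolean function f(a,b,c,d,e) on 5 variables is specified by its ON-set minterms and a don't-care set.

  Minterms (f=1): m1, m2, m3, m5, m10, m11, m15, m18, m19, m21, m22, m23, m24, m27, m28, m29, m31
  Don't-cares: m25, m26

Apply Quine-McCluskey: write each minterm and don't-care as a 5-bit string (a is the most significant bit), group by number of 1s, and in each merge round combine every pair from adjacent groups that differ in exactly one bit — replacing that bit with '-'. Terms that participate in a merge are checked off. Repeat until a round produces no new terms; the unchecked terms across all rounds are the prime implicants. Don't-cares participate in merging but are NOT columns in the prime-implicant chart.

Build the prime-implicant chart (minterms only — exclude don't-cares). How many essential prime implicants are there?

4

Round 0: 00001✓ 00010✓ 00011✓ 00101✓ 01010✓ 01011✓ 01111✓ 10010✓ 10011✓ 10101✓ 10110✓ 10111✓ 11000✓ 11001✓ 11010✓ 11011✓ 11100✓ 11101✓ 11111✓
Round 1: -0010✓ -0011✓ -0101 -1010✓ -1011✓ -1111✓ 0-010✓ 0-011✓ 00-01 000-1 0001-✓ 01-11✓ 0101-✓ 1-010✓ 1-011✓ 1-101✓ 1-111✓ 10-10✓ 10-11✓ 1001-✓ 101-1✓ 1011-✓ 11-00✓ 11-01✓ 11-11✓ 110-0✓ 110-1✓ 1100-✓ 1101-✓ 111-1✓ 1110-✓
Round 2: --010✓ --011✓ -001-✓ -1-11 -101-✓ 0-01-✓ 1--11 1-01-✓ 1-1-1 10-1- 11--1 11-0- 110--
Round 3: --01-
PIs = {--01-, -0101, -1-11, 00-01, 000-1, 1--11, 1-1-1, 10-1-, 11--1, 11-0-, 110--}
Coverage chart:
  m1: 00-01,000-1
  m2: --01- ←essential
  m3: --01-,000-1
  m5: -0101,00-01
  m10: --01- ←essential
  m11: --01-,-1-11
  m15: -1-11 ←essential
  m18: --01-,10-1-
  m19: --01-,1--11,10-1-
  m21: -0101,1-1-1
  m22: 10-1- ←essential
  m23: 1--11,1-1-1,10-1-
  m24: 11-0-,110--
  m27: --01-,-1-11,1--11,11--1,110--
  m28: 11-0- ←essential
  m29: 1-1-1,11--1,11-0-
  m31: -1-11,1--11,1-1-1,11--1
Essential: --01-, -1-11, 10-1-, 11-0-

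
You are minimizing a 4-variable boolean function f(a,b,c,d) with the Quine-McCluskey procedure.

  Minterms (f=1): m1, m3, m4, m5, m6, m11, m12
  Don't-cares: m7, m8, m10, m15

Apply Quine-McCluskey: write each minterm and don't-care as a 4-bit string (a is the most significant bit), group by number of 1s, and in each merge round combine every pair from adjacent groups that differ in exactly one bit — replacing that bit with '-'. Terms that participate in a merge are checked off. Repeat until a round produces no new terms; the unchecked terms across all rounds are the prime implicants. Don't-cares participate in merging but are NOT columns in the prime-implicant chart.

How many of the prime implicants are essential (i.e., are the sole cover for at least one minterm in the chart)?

2

size-2^0 implicants → 0001(✓)  0011(✓)  0100(✓)  0101(✓)  0110(✓)  0111(✓)  1000(✓)  1010(✓)  1011(✓)  1100(✓)  1111(✓)
size-2^1 implicants → -011(✓)  -100  -111(✓)  0-01(✓)  0-11(✓)  00-1(✓)  01-0(✓)  01-1(✓)  010-(✓)  011-(✓)  1-00  1-11(✓)  10-0  101-
size-2^2 implicants → --11  0--1  01--
Unchecked terms (primes): --11, -100, 0--1, 01--, 1-00, 10-0, 101-
Minterm coverage:
  m1 ⊆ 0--1 [E]
  m3 ⊆ --11,0--1
  m4 ⊆ -100,01--
  m5 ⊆ 0--1,01--
  m6 ⊆ 01-- [E]
  m11 ⊆ --11,101-
  m12 ⊆ -100,1-00
E = {0--1, 01--}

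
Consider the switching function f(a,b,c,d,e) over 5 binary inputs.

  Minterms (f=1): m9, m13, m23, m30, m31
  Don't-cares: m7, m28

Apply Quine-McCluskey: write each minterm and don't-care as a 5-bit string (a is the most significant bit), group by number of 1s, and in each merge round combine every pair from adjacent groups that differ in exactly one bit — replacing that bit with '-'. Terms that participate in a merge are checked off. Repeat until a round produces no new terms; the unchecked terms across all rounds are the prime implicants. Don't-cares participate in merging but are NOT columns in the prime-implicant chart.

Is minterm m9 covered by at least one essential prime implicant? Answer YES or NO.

YES

[col 0] 00111*, 01001*, 01101*, 10111*, 11100*, 11110*, 11111*
[col 1] -0111, 01-01, 1-111, 111-0, 1111-
Prime implicants: -0111, 01-01, 1-111, 111-0, 1111-
PI chart (minterm → PIs covering it):
  9 | 01-01  (sole → essential)
  13 | 01-01  (sole → essential)
  23 | -0111,1-111
  30 | 111-0,1111-
  31 | 1-111,1111-
Essential prime implicants: 01-01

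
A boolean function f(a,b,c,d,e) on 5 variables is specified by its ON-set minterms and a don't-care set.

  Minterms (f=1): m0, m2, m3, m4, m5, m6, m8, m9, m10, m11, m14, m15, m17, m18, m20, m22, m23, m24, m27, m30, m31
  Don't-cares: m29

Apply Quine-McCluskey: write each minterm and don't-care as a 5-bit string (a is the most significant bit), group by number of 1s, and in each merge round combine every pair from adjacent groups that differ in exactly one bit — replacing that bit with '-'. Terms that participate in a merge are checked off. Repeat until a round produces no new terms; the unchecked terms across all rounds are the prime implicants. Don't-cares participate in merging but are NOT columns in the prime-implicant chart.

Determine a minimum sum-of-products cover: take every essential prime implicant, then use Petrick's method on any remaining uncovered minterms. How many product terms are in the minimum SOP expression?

11

size-2^0 implicants → 00000(✓)  00010(✓)  00011(✓)  00100(✓)  00101(✓)  00110(✓)  01000(✓)  01001(✓)  01010(✓)  01011(✓)  01110(✓)  01111(✓)  10001  10010(✓)  10100(✓)  10110(✓)  10111(✓)  11000(✓)  11011(✓)  11101(✓)  11110(✓)  11111(✓)
size-2^1 implicants → -0010(✓)  -0100(✓)  -0110(✓)  -1000  -1011(✓)  -1110(✓)  -1111(✓)  0-000(✓)  0-010(✓)  0-011(✓)  0-110(✓)  00-00(✓)  00-10(✓)  000-0(✓)  0001-(✓)  001-0(✓)  0010-  01-10(✓)  01-11(✓)  010-0(✓)  010-1(✓)  0100-(✓)  0101-(✓)  0111-(✓)  1-110(✓)  1-111(✓)  10-10(✓)  101-0(✓)  1011-(✓)  11-11(✓)  111-1  1111-(✓)
size-2^2 implicants → --110  -0-10  -01-0  -1-11  -111-  0--10  0-0-0  0-01-  00--0  01-1-  010--  1-11-
Unchecked terms (primes): --110, -0-10, -01-0, -1-11, -1000, -111-, 0--10, 0-0-0, 0-01-, 00--0, 0010-, 01-1-, 010--, 1-11-, 10001, 111-1
Minterm coverage:
  m0 ⊆ 0-0-0,00--0
  m2 ⊆ -0-10,0--10,0-0-0,0-01-,00--0
  m3 ⊆ 0-01- [E]
  m4 ⊆ -01-0,00--0,0010-
  m5 ⊆ 0010- [E]
  m6 ⊆ --110,-0-10,-01-0,0--10,00--0
  m8 ⊆ -1000,0-0-0,010--
  m9 ⊆ 010-- [E]
  m10 ⊆ 0--10,0-0-0,0-01-,01-1-,010--
  m11 ⊆ -1-11,0-01-,01-1-,010--
  m14 ⊆ --110,-111-,0--10,01-1-
  m15 ⊆ -1-11,-111-,01-1-
  m17 ⊆ 10001 [E]
  m18 ⊆ -0-10 [E]
  m20 ⊆ -01-0 [E]
  m22 ⊆ --110,-0-10,-01-0,1-11-
  m23 ⊆ 1-11- [E]
  m24 ⊆ -1000 [E]
  m27 ⊆ -1-11 [E]
  m30 ⊆ --110,-111-,1-11-
  m31 ⊆ -1-11,-111-,1-11-,111-1
E = {-0-10, -01-0, -1-11, -1000, 0-01-, 0010-, 010--, 1-11-, 10001}
Petrick residual → --110, 0-0-0
Cover = cde' + b'de' + b'ce' + bde + bc'd'e' + a'c'e' + a'c'd + a'b'cd' + a'bc' + acd + ab'c'd'e  |cover|=11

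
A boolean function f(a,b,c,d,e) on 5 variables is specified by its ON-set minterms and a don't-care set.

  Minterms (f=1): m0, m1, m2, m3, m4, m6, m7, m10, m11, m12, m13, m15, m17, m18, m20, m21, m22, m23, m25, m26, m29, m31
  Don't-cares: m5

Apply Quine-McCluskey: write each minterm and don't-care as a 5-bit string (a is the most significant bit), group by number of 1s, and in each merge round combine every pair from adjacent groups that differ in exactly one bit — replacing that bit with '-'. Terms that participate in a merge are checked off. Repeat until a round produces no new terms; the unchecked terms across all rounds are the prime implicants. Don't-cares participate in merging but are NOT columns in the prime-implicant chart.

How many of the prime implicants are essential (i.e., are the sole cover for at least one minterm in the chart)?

[col 0] 00000*, 00001*, 00010*, 00011*, 00100*, 00101*, 00110*, 00111*, 01010*, 01011*, 01100*, 01101*, 01111*, 10001*, 10010*, 10100*, 10101*, 10110*, 10111*, 11001*, 11010*, 11101*, 11111*
[col 1] -0001*, -0010*, -0100*, -0101*, -0110*, -0111*, -1010*, -1101*, -1111*, 0-010*, 0-011*, 0-100*, 0-101*, 0-111*, 00-00*, 00-01*, 00-10*, 00-11*, 000-0*, 000-1*, 0000-*, 0001-*, 001-0*, 001-1*, 0010-*, 0011-*, 01-11*, 0101-*, 011-1*, 0110-*, 1-001*, 1-010*, 1-101*, 1-111*, 10-01*, 10-10*, 101-0*, 101-1*, 1010-*, 1011-*, 11-01*, 111-1*
[col 2] --010, --101*, --111*, -0-01, -0-10, -01-0*, -01-1*, -010-*, -011-*, -11-1*, 0--11, 0-01-, 0-1-1*, 0-10-, 00--0*, 00--1*, 00-0-*, 00-1-*, 000--*, 001--*, 1--01, 1-1-1*, 101--*
[col 3] --1-1, -01--, 00---
Prime implicants: --010, --1-1, -0-01, -0-10, -01--, 0--11, 0-01-, 0-10-, 00---, 1--01
PI chart (minterm → PIs covering it):
  0 | 00---  (sole → essential)
  1 | -0-01,00---
  2 | --010,-0-10,0-01-,00---
  3 | 0--11,0-01-,00---
  4 | -01--,0-10-,00---
  6 | -0-10,-01--,00---
  7 | --1-1,-01--,0--11,00---
  10 | --010,0-01-
  11 | 0--11,0-01-
  12 | 0-10-  (sole → essential)
  13 | --1-1,0-10-
  15 | --1-1,0--11
  17 | -0-01,1--01
  18 | --010,-0-10
  20 | -01--  (sole → essential)
  21 | --1-1,-0-01,-01--,1--01
  22 | -0-10,-01--
  23 | --1-1,-01--
  25 | 1--01  (sole → essential)
  26 | --010  (sole → essential)
  29 | --1-1,1--01
  31 | --1-1  (sole → essential)
Essential prime implicants: --010, --1-1, -01--, 0-10-, 00---, 1--01

6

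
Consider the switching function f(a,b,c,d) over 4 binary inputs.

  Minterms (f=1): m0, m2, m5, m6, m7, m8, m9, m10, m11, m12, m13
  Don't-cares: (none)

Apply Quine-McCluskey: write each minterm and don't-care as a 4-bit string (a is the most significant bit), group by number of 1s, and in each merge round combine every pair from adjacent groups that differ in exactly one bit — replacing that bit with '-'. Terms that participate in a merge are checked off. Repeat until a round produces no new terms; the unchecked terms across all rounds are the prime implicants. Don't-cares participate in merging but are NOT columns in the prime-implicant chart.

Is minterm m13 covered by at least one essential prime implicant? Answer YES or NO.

Round 0: 0000✓ 0010✓ 0101✓ 0110✓ 0111✓ 1000✓ 1001✓ 1010✓ 1011✓ 1100✓ 1101✓
Round 1: -000✓ -010✓ -101 0-10 00-0✓ 01-1 011- 1-00✓ 1-01✓ 10-0✓ 10-1✓ 100-✓ 101-✓ 110-✓
Round 2: -0-0 1-0- 10--
PIs = {-0-0, -101, 0-10, 01-1, 011-, 1-0-, 10--}
Coverage chart:
  m0: -0-0 ←essential
  m2: -0-0,0-10
  m5: -101,01-1
  m6: 0-10,011-
  m7: 01-1,011-
  m8: -0-0,1-0-,10--
  m9: 1-0-,10--
  m10: -0-0,10--
  m11: 10-- ←essential
  m12: 1-0- ←essential
  m13: -101,1-0-
Essential: -0-0, 1-0-, 10--

YES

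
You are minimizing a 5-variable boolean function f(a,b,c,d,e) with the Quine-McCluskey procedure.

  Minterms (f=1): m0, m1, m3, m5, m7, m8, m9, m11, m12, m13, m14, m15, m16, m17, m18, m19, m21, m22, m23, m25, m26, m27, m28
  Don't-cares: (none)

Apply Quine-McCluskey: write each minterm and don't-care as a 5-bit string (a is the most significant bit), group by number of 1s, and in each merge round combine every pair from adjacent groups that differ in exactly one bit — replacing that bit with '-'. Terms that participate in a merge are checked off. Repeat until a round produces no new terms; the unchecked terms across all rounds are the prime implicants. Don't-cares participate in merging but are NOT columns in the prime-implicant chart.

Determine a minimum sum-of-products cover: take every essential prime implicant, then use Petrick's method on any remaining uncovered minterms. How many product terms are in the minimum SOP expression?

size-2^0 implicants → 00000(✓)  00001(✓)  00011(✓)  00101(✓)  00111(✓)  01000(✓)  01001(✓)  01011(✓)  01100(✓)  01101(✓)  01110(✓)  01111(✓)  10000(✓)  10001(✓)  10010(✓)  10011(✓)  10101(✓)  10110(✓)  10111(✓)  11001(✓)  11010(✓)  11011(✓)  11100(✓)
size-2^1 implicants → -0000(✓)  -0001(✓)  -0011(✓)  -0101(✓)  -0111(✓)  -1001(✓)  -1011(✓)  -1100  0-000(✓)  0-001(✓)  0-011(✓)  0-101(✓)  0-111(✓)  00-01(✓)  00-11(✓)  000-1(✓)  0000-(✓)  001-1(✓)  01-00(✓)  01-01(✓)  01-11(✓)  010-1(✓)  0100-(✓)  011-0(✓)  011-1(✓)  0110-(✓)  0111-(✓)  1-001(✓)  1-010(✓)  1-011(✓)  10-01(✓)  10-10(✓)  10-11(✓)  100-0(✓)  100-1(✓)  1000-(✓)  1001-(✓)  101-1(✓)  1011-(✓)  110-1(✓)  1101-(✓)
size-2^2 implicants → --001(✓)  --011(✓)  -0-01(✓)  -0-11(✓)  -00-1(✓)  -000-  -01-1(✓)  -10-1(✓)  0--01(✓)  0--11(✓)  0-0-1(✓)  0-00-  0-1-1(✓)  00--1(✓)  01--1(✓)  01-0-  011--  1-0-1(✓)  1-01-  10--1(✓)  10-1-  100--
size-2^3 implicants → --0-1  -0--1  0---1
Unchecked terms (primes): --0-1, -0--1, -000-, -1100, 0---1, 0-00-, 01-0-, 011--, 1-01-, 10-1-, 100--
Minterm coverage:
  m0 ⊆ -000-,0-00-
  m1 ⊆ --0-1,-0--1,-000-,0---1,0-00-
  m3 ⊆ --0-1,-0--1,0---1
  m5 ⊆ -0--1,0---1
  m7 ⊆ -0--1,0---1
  m8 ⊆ 0-00-,01-0-
  m9 ⊆ --0-1,0---1,0-00-,01-0-
  m11 ⊆ --0-1,0---1
  m12 ⊆ -1100,01-0-,011--
  m13 ⊆ 0---1,01-0-,011--
  m14 ⊆ 011-- [E]
  m15 ⊆ 0---1,011--
  m16 ⊆ -000-,100--
  m17 ⊆ --0-1,-0--1,-000-,100--
  m18 ⊆ 1-01-,10-1-,100--
  m19 ⊆ --0-1,-0--1,1-01-,10-1-,100--
  m21 ⊆ -0--1 [E]
  m22 ⊆ 10-1- [E]
  m23 ⊆ -0--1,10-1-
  m25 ⊆ --0-1 [E]
  m26 ⊆ 1-01- [E]
  m27 ⊆ --0-1,1-01-
  m28 ⊆ -1100 [E]
E = {--0-1, -0--1, -1100, 011--, 1-01-, 10-1-}
Petrick residual → -000-, 0-00-
Cover = c'e + b'e + b'c'd' + bcd'e' + a'c'd' + a'bc + ac'd + ab'd  |cover|=8

8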